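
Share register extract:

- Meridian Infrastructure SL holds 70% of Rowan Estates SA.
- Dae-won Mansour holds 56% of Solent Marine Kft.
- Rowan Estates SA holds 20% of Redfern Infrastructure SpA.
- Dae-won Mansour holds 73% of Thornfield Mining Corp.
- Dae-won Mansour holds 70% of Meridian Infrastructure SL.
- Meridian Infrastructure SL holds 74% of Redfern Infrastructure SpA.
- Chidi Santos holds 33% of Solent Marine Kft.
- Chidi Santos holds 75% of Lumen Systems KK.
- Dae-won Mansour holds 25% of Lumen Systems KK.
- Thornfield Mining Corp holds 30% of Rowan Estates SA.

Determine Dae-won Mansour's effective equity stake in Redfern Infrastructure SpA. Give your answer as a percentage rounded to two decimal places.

65.98%

Dae-won reaches Redfern along 3 paths.
Via Thornfield → Rowan: 73% × 30% × 20% = 4.38%.
Via Meridian → Rowan: 70% × 70% × 20% = 9.8%.
Via Meridian: 70% × 74% = 51.8%.
Total: 4.38% + 9.8% + 51.8% = 65.98%.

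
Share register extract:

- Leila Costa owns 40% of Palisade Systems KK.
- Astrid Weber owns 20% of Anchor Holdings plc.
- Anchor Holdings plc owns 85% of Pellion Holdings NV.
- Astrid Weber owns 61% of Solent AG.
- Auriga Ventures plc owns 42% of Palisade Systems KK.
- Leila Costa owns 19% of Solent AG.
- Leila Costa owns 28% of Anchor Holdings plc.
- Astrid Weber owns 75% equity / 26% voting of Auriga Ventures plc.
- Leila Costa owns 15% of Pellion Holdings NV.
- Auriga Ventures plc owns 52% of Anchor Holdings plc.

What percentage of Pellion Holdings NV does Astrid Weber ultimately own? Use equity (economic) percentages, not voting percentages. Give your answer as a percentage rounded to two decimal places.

50.15%

Astrid reaches Pellion along 2 paths.
Via Auriga → Anchor: 75% × 52% × 85% = 33.15%.
Via Anchor: 20% × 85% = 17%.
Total: 33.15% + 17% = 50.15%.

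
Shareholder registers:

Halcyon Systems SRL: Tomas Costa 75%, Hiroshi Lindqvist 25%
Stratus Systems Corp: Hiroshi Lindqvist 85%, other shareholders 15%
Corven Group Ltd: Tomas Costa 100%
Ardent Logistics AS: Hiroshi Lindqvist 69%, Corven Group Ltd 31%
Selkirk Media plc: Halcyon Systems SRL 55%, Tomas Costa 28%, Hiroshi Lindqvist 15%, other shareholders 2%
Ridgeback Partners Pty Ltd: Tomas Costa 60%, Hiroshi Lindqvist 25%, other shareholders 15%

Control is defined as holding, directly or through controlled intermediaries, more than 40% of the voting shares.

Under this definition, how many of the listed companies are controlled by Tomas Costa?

Tomas holds 75% of Halcyon, so Tomas controls Halcyon.
Tomas holds 100% of Corven, so Tomas controls Corven.
Halcyon and Tomas together hold 55% + 28% = 83% of Selkirk, so Tomas controls Selkirk.
Tomas holds 60% of Ridgeback, so Tomas controls Ridgeback.
No other company's threshold is met.
Tomas controls 4 companies.

4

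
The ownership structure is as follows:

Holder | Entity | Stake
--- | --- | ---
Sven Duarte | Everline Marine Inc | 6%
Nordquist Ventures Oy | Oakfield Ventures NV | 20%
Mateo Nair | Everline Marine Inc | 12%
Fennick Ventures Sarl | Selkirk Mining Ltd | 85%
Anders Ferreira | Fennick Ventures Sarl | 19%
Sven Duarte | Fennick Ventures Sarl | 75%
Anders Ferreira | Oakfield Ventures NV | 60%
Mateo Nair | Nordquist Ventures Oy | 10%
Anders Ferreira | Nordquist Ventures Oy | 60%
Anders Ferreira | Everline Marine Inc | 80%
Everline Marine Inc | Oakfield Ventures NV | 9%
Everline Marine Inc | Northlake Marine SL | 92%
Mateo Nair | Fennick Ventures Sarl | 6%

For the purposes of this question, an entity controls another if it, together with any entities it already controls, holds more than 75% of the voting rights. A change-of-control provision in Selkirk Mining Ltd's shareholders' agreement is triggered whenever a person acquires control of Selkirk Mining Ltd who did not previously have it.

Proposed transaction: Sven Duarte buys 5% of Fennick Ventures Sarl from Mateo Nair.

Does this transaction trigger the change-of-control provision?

Yes

The purchase adds only to Sven's holdings (Mateo's stake shrinks), so Sven is the only person who could newly come to control Selkirk.
Sven's largest direct stake is 75% in Fennick, which does not meet the threshold, so Sven controls no company.
Neither Sven nor any entity Sven controls holds any voting interest in Selkirk.
So before the transaction, Sven does not control Selkirk.
After the purchase, Sven's direct stake in Fennick rises to 75% + 5% = 80%, and Mateo's stake falls to 1%.
Sven holds 80% of Fennick, so Sven controls Fennick.
Fennick holds 85% of Selkirk, so Sven controls Selkirk.
Sven did not control Selkirk before and does after, so the clause is triggered.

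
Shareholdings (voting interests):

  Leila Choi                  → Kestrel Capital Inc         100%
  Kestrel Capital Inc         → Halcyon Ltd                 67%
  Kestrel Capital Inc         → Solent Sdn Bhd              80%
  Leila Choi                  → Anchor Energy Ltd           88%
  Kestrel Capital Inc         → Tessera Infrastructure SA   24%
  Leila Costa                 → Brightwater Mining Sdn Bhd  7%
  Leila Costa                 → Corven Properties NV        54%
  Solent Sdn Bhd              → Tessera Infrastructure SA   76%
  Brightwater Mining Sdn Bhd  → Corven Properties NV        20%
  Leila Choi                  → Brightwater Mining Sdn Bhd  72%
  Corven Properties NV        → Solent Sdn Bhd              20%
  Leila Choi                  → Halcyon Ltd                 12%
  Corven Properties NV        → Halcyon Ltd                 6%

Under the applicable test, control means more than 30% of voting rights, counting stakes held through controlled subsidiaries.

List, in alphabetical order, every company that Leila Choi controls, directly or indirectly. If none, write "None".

Leila Choi holds 72% of Brightwater, so Leila Choi controls Brightwater.
Leila Choi holds 88% of Anchor, so Leila Choi controls Anchor.
Leila Choi holds 100% of Kestrel, so Leila Choi controls Kestrel.
Kestrel holds 80% of Solent, so Leila Choi controls Solent.
Solent and Kestrel together hold 76% + 24% = 100% of Tessera, so Leila Choi controls Tessera.
Kestrel and Leila Choi together hold 67% + 12% = 79% of Halcyon, so Leila Choi controls Halcyon.
No other company's threshold is met.

Anchor Energy Ltd, Brightwater Mining Sdn Bhd, Halcyon Ltd, Kestrel Capital Inc, Solent Sdn Bhd, Tessera Infrastructure SA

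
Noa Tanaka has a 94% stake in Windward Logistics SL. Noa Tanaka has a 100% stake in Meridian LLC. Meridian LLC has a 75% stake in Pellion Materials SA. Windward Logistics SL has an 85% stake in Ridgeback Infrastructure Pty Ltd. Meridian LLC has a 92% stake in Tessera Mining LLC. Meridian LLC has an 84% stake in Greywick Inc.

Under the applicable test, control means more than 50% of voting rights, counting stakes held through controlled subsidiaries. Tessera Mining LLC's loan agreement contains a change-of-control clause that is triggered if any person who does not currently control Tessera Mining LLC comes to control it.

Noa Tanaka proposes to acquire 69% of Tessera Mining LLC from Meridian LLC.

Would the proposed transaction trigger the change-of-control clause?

No

The purchase adds only to Noa's holdings (Meridian's stake shrinks), so Noa is the only person who could newly come to control Tessera.
Noa holds 100% of Meridian, so Noa controls Meridian.
Meridian holds 92% of Tessera, so Noa controls Tessera.
So Noa already controls Tessera before the transaction.
After the purchase, Noa holds 69% of Tessera directly, and Meridian's stake falls to 23%.
Noa controlled Tessera already, so this is not a new person acquiring control; every other person's position is unchanged or reduced.
No new person acquires control, so the clause is not triggered.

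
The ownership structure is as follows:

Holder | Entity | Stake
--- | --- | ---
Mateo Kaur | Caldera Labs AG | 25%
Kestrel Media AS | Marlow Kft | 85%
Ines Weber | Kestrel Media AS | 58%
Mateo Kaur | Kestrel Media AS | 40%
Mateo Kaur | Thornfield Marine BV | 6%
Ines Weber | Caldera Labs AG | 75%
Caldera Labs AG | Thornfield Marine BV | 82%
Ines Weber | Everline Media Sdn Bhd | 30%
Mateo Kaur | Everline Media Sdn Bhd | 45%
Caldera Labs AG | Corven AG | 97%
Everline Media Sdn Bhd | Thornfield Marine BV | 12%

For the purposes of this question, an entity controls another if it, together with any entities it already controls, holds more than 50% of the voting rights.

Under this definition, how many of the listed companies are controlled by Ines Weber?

5

Ines holds 75% of Caldera, so Ines controls Caldera.
Ines holds 58% of Kestrel, so Ines controls Kestrel.
Caldera holds 97% of Corven, so Ines controls Corven.
Kestrel holds 85% of Marlow, so Ines controls Marlow.
Caldera holds 82% of Thornfield, so Ines controls Thornfield.
No other company's threshold is met.
Ines controls 5 companies.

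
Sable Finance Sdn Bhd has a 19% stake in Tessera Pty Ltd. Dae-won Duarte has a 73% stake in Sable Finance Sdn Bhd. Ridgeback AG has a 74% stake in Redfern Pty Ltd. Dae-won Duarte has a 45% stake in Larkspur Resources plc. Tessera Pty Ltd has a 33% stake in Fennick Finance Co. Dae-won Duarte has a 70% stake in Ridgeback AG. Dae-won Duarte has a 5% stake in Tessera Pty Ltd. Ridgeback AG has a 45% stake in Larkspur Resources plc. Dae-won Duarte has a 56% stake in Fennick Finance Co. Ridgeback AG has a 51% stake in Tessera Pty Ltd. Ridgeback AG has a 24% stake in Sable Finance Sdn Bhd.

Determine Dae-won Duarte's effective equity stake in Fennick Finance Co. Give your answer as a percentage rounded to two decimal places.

Dae-won reaches Fennick along 5 paths.
Direct stake: 56% = 56%.
Via Ridgeback → Tessera: 70% × 51% × 33% = 11.781%.
Via Sable → Tessera: 73% × 19% × 33% = 4.5771%.
Via Ridgeback → Sable → Tessera: 70% × 24% × 19% × 33% = 1.05336%.
Via Tessera: 5% × 33% = 1.65%.
Total: 56% + 11.781% + 4.5771% + 1.05336% + 1.65% = 75.06146%.
Rounded: 75.06%.

75.06%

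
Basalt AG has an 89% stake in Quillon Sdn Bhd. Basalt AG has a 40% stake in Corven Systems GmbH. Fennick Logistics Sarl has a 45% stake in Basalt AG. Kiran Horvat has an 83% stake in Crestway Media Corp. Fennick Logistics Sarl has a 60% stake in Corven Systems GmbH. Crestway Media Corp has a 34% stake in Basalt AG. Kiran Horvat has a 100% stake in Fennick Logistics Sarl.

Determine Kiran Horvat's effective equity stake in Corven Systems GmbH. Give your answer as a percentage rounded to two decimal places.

Kiran reaches Corven along 3 paths.
Via Crestway → Basalt: 83% × 34% × 40% = 11.288%.
Via Fennick → Basalt: 100% × 45% × 40% = 18%.
Via Fennick: 100% × 60% = 60%.
Total: 11.288% + 18% + 60% = 89.288%.
Rounded: 89.29%.

89.29%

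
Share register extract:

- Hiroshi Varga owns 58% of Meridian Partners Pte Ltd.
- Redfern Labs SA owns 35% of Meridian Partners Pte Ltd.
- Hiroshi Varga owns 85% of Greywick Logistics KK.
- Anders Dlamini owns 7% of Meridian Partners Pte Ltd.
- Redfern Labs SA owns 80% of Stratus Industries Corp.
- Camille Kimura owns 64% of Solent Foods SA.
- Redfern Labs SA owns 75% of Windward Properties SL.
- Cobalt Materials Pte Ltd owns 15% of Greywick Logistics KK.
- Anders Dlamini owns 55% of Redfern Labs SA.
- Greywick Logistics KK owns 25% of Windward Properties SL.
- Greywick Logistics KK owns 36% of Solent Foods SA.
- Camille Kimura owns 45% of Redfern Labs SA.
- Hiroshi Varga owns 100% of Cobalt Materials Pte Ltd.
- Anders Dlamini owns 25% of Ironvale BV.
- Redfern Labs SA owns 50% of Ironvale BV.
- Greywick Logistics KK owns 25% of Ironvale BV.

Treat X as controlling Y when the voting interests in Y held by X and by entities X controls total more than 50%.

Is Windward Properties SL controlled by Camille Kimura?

No

Camille holds 64% of Solent, so Camille controls Solent.
Neither Camille nor any entity Camille controls holds any voting interest in Windward.
So Camille does not control Windward.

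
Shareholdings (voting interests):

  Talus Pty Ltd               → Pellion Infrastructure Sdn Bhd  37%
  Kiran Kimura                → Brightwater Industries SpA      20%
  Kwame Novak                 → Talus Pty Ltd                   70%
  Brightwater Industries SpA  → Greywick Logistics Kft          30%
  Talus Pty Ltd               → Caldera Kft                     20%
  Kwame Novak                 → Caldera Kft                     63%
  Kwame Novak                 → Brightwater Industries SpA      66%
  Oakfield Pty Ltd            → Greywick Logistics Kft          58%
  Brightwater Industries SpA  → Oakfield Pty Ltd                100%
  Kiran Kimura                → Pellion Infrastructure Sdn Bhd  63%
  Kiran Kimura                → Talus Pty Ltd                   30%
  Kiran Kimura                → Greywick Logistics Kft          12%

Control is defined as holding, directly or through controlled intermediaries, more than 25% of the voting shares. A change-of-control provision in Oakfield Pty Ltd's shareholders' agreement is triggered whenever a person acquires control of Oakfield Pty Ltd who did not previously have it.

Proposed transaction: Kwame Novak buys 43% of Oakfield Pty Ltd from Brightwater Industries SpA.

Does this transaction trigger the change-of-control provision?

The purchase adds only to Kwame's holdings (Brightwater's stake shrinks), so Kwame is the only person who could newly come to control Oakfield.
Kwame holds 66% of Brightwater, so Kwame controls Brightwater.
Brightwater holds 100% of Oakfield, so Kwame controls Oakfield.
So Kwame already controls Oakfield before the transaction.
After the purchase, Kwame holds 43% of Oakfield directly, and Brightwater's stake falls to 57%.
Kwame controlled Oakfield already, so this is not a new person acquiring control; every other person's position is unchanged or reduced.
No new person acquires control, so the clause is not triggered.

No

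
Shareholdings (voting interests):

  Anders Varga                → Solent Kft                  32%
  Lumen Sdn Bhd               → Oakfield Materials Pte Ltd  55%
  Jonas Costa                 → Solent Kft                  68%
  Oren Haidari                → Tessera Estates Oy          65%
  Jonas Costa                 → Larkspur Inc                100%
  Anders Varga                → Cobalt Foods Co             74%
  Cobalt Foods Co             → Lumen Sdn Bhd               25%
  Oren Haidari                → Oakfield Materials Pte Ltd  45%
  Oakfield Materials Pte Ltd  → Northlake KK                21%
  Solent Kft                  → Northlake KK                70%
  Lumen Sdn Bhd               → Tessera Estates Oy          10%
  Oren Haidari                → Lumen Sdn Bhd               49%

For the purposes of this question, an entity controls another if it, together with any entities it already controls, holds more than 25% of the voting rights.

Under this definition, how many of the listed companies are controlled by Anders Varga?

3

Anders holds 32% of Solent, so Anders controls Solent.
Anders holds 74% of Cobalt, so Anders controls Cobalt.
Solent holds 70% of Northlake, so Anders controls Northlake.
No other company's threshold is met.
Anders controls 3 companies.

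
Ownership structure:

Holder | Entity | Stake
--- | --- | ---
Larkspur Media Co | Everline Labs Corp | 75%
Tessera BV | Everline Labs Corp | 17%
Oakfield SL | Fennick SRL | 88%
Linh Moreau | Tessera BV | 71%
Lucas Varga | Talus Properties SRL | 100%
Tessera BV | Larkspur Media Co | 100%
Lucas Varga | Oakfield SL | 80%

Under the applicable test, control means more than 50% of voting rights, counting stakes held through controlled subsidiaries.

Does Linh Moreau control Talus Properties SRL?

Linh holds 71% of Tessera, so Linh controls Tessera.
Tessera holds 100% of Larkspur, so Linh controls Larkspur.
Larkspur and Tessera together hold 75% + 17% = 92% of Everline, so Linh controls Everline.
Neither Linh nor any entity Linh controls holds any voting interest in Talus.
So Linh does not control Talus.

No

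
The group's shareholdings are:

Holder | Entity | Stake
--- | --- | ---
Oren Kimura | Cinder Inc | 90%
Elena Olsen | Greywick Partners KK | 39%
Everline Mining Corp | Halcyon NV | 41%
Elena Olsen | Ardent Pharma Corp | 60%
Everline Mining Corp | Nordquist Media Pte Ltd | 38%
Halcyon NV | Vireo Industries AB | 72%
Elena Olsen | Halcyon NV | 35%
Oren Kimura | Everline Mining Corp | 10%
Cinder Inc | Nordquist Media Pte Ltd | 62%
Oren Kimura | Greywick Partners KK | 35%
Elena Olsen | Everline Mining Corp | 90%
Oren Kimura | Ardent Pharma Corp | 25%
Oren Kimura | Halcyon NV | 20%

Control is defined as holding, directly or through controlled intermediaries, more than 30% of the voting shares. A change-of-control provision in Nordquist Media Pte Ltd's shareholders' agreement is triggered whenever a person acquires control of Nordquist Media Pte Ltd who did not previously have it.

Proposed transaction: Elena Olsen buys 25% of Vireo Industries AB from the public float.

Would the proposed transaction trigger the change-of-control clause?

No

The purchase changes only Elena's holdings, so Elena is the only person who could newly come to control Nordquist.
Elena holds 90% of Everline, so Elena controls Everline.
Everline holds 38% of Nordquist, so Elena controls Nordquist.
So Elena already controls Nordquist before the transaction.
After the purchase, Elena holds 25% of Vireo directly.
Elena controlled Nordquist already, so this is not a new person acquiring control; every other person's position is unchanged or reduced.
No new person acquires control, so the clause is not triggered.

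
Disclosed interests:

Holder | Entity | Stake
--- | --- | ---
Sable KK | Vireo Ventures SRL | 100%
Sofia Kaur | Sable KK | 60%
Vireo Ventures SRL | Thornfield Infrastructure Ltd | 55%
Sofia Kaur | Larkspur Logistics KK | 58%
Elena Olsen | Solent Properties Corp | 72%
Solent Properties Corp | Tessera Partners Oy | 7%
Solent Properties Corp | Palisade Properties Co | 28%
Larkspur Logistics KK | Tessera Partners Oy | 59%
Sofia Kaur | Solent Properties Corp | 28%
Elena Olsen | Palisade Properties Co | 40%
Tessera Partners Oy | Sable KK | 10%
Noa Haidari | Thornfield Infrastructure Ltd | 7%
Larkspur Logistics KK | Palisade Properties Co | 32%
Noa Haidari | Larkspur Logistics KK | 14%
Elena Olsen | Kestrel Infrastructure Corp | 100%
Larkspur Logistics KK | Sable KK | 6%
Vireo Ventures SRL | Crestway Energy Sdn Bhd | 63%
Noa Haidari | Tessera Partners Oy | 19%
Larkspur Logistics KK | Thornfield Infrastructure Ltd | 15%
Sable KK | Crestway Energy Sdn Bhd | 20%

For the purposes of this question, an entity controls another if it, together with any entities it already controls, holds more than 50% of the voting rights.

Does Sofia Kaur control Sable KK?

Yes

Sofia holds 58% of Larkspur, so Sofia controls Larkspur.
Larkspur holds 59% of Tessera, so Sofia controls Tessera.
Larkspur and Tessera and Sofia together hold 6% + 10% + 60% = 76% of Sable, so Sofia controls Sable.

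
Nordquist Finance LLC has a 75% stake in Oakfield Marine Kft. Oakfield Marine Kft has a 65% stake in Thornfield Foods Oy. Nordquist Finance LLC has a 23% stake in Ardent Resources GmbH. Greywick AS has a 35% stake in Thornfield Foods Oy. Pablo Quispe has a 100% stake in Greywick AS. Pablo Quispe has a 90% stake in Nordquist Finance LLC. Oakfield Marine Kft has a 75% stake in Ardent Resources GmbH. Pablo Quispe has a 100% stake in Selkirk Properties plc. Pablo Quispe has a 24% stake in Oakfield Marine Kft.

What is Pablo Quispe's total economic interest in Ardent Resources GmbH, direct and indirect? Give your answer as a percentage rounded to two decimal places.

Pablo reaches Ardent along 3 paths.
Via Oakfield: 24% × 75% = 18%.
Via Nordquist → Oakfield: 90% × 75% × 75% = 50.625%.
Via Nordquist: 90% × 23% = 20.7%.
Total: 18% + 50.625% + 20.7% = 89.325%.
Rounded: 89.33%.

89.33%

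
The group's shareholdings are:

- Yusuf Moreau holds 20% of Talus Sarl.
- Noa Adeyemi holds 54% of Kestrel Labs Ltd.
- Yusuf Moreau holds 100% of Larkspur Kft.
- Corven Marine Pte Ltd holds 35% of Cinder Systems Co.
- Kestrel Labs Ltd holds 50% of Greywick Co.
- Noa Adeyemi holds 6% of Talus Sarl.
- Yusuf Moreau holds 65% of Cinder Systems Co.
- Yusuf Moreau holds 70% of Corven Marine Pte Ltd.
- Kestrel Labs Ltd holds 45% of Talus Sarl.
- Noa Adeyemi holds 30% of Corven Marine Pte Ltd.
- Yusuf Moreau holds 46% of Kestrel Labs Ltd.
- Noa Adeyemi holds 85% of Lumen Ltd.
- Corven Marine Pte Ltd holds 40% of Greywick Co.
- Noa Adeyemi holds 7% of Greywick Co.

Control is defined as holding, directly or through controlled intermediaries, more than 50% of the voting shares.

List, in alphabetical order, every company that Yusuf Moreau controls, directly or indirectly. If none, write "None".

Cinder Systems Co, Corven Marine Pte Ltd, Larkspur Kft

Yusuf holds 70% of Corven, so Yusuf controls Corven.
Yusuf and Corven together hold 65% + 35% = 100% of Cinder, so Yusuf controls Cinder.
Yusuf holds 100% of Larkspur, so Yusuf controls Larkspur.
No other company's threshold is met.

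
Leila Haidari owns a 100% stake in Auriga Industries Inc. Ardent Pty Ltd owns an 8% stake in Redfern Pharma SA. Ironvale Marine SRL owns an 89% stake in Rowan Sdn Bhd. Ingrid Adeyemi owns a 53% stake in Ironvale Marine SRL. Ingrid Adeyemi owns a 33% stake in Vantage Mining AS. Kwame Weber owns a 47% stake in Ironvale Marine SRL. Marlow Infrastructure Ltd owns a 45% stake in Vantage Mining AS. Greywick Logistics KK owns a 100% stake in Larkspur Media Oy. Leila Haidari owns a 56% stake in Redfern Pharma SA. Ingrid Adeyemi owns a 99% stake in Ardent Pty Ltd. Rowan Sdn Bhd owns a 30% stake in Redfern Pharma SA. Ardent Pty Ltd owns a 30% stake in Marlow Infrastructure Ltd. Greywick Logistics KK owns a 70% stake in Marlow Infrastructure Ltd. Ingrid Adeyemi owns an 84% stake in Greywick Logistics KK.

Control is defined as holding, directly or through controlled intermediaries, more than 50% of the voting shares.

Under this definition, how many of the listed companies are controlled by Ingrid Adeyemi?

Ingrid holds 53% of Ironvale, so Ingrid controls Ironvale.
Ingrid holds 84% of Greywick, so Ingrid controls Greywick.
Ingrid holds 99% of Ardent, so Ingrid controls Ardent.
Ironvale holds 89% of Rowan, so Ingrid controls Rowan.
Greywick holds 100% of Larkspur, so Ingrid controls Larkspur.
Greywick and Ardent together hold 70% + 30% = 100% of Marlow, so Ingrid controls Marlow.
Marlow and Ingrid together hold 45% + 33% = 78% of Vantage, so Ingrid controls Vantage.
No other company's threshold is met.
Ingrid controls 7 companies.

7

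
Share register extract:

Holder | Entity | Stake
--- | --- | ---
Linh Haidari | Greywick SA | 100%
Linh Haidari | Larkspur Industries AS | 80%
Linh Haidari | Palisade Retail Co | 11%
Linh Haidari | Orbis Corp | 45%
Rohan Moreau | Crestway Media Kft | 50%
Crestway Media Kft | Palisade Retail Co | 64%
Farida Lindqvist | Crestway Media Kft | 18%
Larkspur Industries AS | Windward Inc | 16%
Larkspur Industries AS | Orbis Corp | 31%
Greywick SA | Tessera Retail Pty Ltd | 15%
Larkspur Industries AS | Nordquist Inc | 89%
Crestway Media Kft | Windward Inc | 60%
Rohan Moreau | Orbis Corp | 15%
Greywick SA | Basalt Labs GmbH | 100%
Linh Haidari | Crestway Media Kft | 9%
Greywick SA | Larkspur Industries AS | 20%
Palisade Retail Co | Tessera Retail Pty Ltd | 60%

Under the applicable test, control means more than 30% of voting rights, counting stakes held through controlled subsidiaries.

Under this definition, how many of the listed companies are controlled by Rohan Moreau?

Rohan holds 50% of Crestway, so Rohan controls Crestway.
Crestway holds 64% of Palisade, so Rohan controls Palisade.
Palisade holds 60% of Tessera, so Rohan controls Tessera.
Crestway holds 60% of Windward, so Rohan controls Windward.
No other company's threshold is met.
Rohan controls 4 companies.

4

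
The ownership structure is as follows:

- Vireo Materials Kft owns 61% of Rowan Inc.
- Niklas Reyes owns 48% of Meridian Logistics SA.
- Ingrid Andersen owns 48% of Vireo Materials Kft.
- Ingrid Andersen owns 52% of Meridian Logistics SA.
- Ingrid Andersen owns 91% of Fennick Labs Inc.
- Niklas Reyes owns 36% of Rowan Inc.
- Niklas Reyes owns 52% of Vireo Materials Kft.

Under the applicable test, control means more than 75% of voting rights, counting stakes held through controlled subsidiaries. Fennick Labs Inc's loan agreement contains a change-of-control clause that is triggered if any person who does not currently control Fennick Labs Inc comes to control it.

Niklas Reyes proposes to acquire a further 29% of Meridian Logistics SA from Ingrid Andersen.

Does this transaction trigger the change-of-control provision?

No

The purchase adds only to Niklas's holdings (Ingrid's stake shrinks), so Niklas is the only person who could newly come to control Fennick.
Niklas's largest direct stake is 52% in Vireo, which does not meet the threshold, so Niklas controls no company.
Neither Niklas nor any entity Niklas controls holds any voting interest in Fennick.
So before the transaction, Niklas does not control Fennick.
After the purchase, Niklas's direct stake in Meridian rises to 48% + 29% = 77%, and Ingrid's stake falls to 23%.
Niklas holds 77% of Meridian, so Niklas controls Meridian.
After the transaction, neither Niklas nor any entity Niklas controls holds a voting interest in Fennick, so Niklas still does not control it.
No new person acquires control, so the clause is not triggered.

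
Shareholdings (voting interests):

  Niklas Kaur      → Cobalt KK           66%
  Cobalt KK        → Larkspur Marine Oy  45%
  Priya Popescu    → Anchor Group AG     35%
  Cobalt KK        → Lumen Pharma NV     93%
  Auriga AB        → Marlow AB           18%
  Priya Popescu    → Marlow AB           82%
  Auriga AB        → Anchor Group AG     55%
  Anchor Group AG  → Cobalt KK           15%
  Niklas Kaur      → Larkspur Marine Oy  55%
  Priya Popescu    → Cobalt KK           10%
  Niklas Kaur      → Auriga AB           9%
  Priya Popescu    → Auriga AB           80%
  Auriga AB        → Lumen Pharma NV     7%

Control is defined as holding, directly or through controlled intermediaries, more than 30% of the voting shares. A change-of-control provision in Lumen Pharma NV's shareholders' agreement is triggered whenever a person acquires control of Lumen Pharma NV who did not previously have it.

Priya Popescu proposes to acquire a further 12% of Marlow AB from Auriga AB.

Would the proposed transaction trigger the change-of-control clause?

No

The purchase adds only to Priya's holdings (Auriga's stake shrinks), so Priya is the only person who could newly come to control Lumen.
Priya holds 80% of Auriga, so Priya controls Auriga.
Auriga and Priya together hold 55% + 35% = 90% of Anchor, so Priya controls Anchor.
Auriga and Priya together hold 18% + 82% = 100% of Marlow, so Priya controls Marlow.
In Lumen, Priya's side holds only 7%, not > 30%.
So before the transaction, Priya does not control Lumen.
After the purchase, Priya's direct stake in Marlow rises to 82% + 12% = 94%, and Auriga's stake falls to 6%.
Auriga and Priya together hold 6% + 94% = 100% of Marlow, so Priya controls Marlow.
After the transaction, Priya's side holds 7% of Lumen, not > 30%, so Priya still does not control Lumen.
No new person acquires control, so the clause is not triggered.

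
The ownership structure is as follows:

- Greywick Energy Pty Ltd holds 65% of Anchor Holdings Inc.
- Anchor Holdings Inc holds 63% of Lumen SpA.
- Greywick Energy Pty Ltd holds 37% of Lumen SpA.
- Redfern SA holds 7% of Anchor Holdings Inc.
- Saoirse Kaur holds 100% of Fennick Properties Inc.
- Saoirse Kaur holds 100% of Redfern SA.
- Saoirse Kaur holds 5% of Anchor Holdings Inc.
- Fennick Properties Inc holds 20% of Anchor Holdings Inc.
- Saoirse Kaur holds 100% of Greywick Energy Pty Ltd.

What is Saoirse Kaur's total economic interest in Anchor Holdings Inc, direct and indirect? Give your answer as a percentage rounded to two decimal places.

Saoirse reaches Anchor along 4 paths.
Via Greywick: 100% × 65% = 65%.
Via Fennick: 100% × 20% = 20%.
Via Redfern: 100% × 7% = 7%.
Direct stake: 5% = 5%.
Total: 65% + 20% + 7% + 5% = 97%.
Rounded: 97.00%.

97.00%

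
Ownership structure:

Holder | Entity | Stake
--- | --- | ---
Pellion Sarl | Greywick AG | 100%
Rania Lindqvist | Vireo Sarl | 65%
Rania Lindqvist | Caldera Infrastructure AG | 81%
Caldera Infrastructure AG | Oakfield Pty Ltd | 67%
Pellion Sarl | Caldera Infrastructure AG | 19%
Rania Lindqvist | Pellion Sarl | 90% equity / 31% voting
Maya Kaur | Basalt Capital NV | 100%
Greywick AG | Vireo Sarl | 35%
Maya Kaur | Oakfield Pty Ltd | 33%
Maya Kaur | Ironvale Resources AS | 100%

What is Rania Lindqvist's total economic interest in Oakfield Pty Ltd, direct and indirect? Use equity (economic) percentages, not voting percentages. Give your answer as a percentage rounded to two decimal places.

65.73%

Rania reaches Oakfield along 2 paths.
Via Caldera: 81% × 67% = 54.27%.
Via Pellion → Caldera: 90% × 19% × 67% = 11.457%.
Total: 54.27% + 11.457% = 65.727%.
Rounded: 65.73%.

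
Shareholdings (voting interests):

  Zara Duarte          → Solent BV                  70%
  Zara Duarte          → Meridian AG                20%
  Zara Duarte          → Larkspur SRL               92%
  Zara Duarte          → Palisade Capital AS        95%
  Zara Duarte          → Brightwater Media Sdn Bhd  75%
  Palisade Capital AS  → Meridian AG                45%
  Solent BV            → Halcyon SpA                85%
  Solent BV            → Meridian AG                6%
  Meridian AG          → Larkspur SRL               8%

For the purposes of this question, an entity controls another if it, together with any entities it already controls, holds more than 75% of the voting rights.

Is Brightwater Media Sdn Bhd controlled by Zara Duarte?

No

Zara holds 95% of Palisade, so Zara controls Palisade.
Zara holds 92% of Larkspur, so Zara controls Larkspur.
In Brightwater, Zara's side holds only 75%, not > 75%.
So Zara does not control Brightwater.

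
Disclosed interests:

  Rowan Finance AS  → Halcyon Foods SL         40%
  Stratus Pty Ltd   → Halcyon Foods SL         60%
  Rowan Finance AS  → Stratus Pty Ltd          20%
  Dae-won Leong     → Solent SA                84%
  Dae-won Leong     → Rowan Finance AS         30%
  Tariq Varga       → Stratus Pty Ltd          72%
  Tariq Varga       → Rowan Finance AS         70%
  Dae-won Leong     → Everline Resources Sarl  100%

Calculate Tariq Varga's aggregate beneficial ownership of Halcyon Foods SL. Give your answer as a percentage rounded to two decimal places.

Tariq reaches Halcyon along 3 paths.
Via Stratus: 72% × 60% = 43.2%.
Via Rowan → Stratus: 70% × 20% × 60% = 8.4%.
Via Rowan: 70% × 40% = 28%.
Total: 43.2% + 8.4% + 28% = 79.6%.
Rounded: 79.60%.

79.60%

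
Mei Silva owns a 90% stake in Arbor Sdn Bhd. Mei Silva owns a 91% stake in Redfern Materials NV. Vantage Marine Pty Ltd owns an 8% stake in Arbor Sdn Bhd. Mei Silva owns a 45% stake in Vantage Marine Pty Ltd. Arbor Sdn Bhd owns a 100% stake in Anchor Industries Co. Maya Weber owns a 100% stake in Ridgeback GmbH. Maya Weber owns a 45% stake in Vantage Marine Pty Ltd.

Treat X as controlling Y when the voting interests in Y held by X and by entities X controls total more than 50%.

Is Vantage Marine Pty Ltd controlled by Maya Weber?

Maya holds 100% of Ridgeback, so Maya controls Ridgeback.
In Vantage, Maya's side holds only 45%, not > 50%.
So Maya does not control Vantage.

No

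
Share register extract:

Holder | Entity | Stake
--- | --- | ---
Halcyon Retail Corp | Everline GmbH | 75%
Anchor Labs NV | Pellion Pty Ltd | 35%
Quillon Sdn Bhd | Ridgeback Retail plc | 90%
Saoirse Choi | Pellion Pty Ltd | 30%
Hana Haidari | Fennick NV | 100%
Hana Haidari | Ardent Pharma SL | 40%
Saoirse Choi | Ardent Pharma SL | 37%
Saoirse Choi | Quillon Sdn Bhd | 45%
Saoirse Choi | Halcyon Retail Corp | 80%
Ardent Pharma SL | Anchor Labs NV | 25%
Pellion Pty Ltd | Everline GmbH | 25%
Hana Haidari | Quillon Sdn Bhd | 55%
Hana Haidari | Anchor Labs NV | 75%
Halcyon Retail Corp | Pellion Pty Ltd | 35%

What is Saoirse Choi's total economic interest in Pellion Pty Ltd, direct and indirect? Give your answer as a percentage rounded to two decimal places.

61.24%

Saoirse reaches Pellion along 3 paths.
Via Ardent → Anchor: 37% × 25% × 35% = 3.2375%.
Via Halcyon: 80% × 35% = 28%.
Direct stake: 30% = 30%.
Total: 3.2375% + 28% + 30% = 61.2375%.
Rounded: 61.24%.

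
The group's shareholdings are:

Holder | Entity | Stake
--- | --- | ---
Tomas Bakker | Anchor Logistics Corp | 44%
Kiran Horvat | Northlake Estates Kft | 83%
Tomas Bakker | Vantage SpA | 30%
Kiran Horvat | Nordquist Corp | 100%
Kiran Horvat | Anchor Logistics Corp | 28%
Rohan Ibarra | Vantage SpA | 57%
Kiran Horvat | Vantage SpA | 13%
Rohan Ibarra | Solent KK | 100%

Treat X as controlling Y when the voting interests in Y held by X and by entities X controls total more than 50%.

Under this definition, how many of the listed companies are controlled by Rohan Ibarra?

2

Rohan holds 100% of Solent, so Rohan controls Solent.
Rohan holds 57% of Vantage, so Rohan controls Vantage.
No other company's threshold is met.
Rohan controls 2 companies.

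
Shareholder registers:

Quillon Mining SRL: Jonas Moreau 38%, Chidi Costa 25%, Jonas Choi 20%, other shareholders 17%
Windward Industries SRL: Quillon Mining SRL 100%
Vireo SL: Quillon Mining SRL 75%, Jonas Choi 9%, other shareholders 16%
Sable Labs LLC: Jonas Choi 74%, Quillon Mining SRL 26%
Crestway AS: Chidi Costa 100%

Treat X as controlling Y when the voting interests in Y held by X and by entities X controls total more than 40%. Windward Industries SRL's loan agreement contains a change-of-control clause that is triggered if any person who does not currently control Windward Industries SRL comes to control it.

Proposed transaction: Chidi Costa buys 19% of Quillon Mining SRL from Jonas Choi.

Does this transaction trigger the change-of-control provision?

Yes

The purchase adds only to Chidi's holdings (Jonas Choi's stake shrinks), so Chidi is the only person who could newly come to control Windward.
Chidi holds 100% of Crestway, so Chidi controls Crestway.
Neither Chidi nor any entity Chidi controls holds any voting interest in Windward.
So before the transaction, Chidi does not control Windward.
After the purchase, Chidi's direct stake in Quillon rises to 25% + 19% = 44%, and Jonas Choi's stake falls to 1%.
Chidi holds 44% of Quillon, so Chidi controls Quillon.
Quillon holds 100% of Windward, so Chidi controls Windward.
Chidi did not control Windward before and does after, so the clause is triggered.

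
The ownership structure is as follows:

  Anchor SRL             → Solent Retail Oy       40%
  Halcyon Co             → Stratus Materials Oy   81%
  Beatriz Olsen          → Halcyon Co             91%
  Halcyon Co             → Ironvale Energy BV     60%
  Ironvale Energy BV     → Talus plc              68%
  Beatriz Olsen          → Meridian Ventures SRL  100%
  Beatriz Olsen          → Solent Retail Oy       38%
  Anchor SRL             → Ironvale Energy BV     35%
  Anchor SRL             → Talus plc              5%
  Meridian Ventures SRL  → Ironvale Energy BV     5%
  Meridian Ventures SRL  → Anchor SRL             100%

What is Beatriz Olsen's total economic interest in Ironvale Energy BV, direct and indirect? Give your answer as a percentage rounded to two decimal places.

94.60%

Beatriz reaches Ironvale along 3 paths.
Via Meridian → Anchor: 100% × 100% × 35% = 35%.
Via Meridian: 100% × 5% = 5%.
Via Halcyon: 91% × 60% = 54.6%.
Total: 35% + 5% + 54.6% = 94.6%.
Rounded: 94.60%.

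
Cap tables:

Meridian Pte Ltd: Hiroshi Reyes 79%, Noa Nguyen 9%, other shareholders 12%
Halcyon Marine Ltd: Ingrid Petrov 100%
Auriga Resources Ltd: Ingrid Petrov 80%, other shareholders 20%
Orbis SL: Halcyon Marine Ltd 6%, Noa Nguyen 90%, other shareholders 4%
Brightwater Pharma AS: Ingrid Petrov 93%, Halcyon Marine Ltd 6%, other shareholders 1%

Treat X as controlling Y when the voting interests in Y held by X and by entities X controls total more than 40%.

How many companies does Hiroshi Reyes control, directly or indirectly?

Hiroshi holds 79% of Meridian, so Hiroshi controls Meridian.
No other company's threshold is met.
Hiroshi controls 1 company.

1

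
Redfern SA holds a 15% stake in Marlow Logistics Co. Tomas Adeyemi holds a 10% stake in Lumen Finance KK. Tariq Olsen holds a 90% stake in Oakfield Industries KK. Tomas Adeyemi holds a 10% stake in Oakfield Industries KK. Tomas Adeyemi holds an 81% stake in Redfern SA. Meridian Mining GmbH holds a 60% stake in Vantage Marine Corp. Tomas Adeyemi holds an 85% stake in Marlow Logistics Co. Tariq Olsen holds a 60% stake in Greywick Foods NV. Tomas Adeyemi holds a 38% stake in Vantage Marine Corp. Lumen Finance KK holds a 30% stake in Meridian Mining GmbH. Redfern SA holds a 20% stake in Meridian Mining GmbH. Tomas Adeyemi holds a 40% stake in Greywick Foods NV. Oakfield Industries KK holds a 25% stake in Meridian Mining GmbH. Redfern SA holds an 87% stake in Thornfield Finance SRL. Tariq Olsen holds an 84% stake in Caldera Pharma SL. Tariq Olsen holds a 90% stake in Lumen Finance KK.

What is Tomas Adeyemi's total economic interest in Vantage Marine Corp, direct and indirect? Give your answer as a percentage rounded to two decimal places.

51.02%

Tomas reaches Vantage along 4 paths.
Via Lumen → Meridian: 10% × 30% × 60% = 1.8%.
Via Redfern → Meridian: 81% × 20% × 60% = 9.72%.
Via Oakfield → Meridian: 10% × 25% × 60% = 1.5%.
Direct stake: 38% = 38%.
Total: 1.8% + 9.72% + 1.5% + 38% = 51.02%.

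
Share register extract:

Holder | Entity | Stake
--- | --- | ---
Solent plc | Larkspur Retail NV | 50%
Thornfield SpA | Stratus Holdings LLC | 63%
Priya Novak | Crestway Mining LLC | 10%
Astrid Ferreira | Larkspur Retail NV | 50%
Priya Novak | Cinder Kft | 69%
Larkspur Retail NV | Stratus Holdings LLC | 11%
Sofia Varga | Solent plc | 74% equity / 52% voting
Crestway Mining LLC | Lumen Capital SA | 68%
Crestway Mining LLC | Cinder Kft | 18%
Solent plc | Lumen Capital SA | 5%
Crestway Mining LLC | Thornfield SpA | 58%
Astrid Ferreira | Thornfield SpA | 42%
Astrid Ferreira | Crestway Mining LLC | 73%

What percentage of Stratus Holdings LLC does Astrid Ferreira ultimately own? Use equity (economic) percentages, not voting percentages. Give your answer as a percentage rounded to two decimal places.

58.63%

Astrid reaches Stratus along 3 paths.
Via Crestway → Thornfield: 73% × 58% × 63% = 26.6742%.
Via Thornfield: 42% × 63% = 26.46%.
Via Larkspur: 50% × 11% = 5.5%.
Total: 26.6742% + 26.46% + 5.5% = 58.6342%.
Rounded: 58.63%.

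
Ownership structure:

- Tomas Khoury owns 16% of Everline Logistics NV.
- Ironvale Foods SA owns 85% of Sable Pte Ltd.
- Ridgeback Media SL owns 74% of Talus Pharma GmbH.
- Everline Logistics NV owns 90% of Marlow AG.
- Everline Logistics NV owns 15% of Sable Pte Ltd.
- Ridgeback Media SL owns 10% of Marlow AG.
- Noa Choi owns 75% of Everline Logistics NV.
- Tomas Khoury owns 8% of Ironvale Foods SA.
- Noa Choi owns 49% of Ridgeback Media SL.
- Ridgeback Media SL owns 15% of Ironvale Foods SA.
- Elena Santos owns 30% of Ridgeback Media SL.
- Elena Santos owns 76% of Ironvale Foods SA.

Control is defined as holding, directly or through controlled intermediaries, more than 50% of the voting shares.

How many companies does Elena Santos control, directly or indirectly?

2

Elena holds 76% of Ironvale, so Elena controls Ironvale.
Ironvale holds 85% of Sable, so Elena controls Sable.
No other company's threshold is met.
Elena controls 2 companies.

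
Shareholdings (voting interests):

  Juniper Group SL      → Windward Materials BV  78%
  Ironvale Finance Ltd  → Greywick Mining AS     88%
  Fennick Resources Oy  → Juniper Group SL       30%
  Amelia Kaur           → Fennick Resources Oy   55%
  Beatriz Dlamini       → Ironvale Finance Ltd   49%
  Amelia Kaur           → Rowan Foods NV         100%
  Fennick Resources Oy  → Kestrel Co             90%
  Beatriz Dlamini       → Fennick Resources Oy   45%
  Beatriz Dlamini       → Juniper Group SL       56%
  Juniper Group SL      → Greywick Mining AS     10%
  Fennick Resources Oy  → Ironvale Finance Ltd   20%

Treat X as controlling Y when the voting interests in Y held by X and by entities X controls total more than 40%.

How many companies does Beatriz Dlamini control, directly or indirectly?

6

Beatriz holds 45% of Fennick, so Beatriz controls Fennick.
Fennick and Beatriz together hold 20% + 49% = 69% of Ironvale, so Beatriz controls Ironvale.
Beatriz and Fennick together hold 56% + 30% = 86% of Juniper, so Beatriz controls Juniper.
Fennick holds 90% of Kestrel, so Beatriz controls Kestrel.
Juniper holds 78% of Windward, so Beatriz controls Windward.
Ironvale and Juniper together hold 88% + 10% = 98% of Greywick, so Beatriz controls Greywick.
No other company's threshold is met.
Beatriz controls 6 companies.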